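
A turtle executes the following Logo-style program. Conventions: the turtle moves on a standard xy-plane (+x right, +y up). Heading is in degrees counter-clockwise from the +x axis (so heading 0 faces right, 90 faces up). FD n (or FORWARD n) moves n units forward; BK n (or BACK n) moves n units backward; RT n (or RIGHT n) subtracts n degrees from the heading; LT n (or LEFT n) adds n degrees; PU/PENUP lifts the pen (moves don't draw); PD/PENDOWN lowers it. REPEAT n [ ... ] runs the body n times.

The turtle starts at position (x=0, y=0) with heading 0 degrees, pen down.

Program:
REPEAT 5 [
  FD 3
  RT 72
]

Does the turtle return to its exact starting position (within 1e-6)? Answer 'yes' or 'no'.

Answer: yes

Derivation:
Executing turtle program step by step:
Start: pos=(0,0), heading=0, pen down
REPEAT 5 [
  -- iteration 1/5 --
  FD 3: (0,0) -> (3,0) [heading=0, draw]
  RT 72: heading 0 -> 288
  -- iteration 2/5 --
  FD 3: (3,0) -> (3.927,-2.853) [heading=288, draw]
  RT 72: heading 288 -> 216
  -- iteration 3/5 --
  FD 3: (3.927,-2.853) -> (1.5,-4.617) [heading=216, draw]
  RT 72: heading 216 -> 144
  -- iteration 4/5 --
  FD 3: (1.5,-4.617) -> (-0.927,-2.853) [heading=144, draw]
  RT 72: heading 144 -> 72
  -- iteration 5/5 --
  FD 3: (-0.927,-2.853) -> (0,0) [heading=72, draw]
  RT 72: heading 72 -> 0
]
Final: pos=(0,0), heading=0, 5 segment(s) drawn

Start position: (0, 0)
Final position: (0, 0)
Distance = 0; < 1e-6 -> CLOSED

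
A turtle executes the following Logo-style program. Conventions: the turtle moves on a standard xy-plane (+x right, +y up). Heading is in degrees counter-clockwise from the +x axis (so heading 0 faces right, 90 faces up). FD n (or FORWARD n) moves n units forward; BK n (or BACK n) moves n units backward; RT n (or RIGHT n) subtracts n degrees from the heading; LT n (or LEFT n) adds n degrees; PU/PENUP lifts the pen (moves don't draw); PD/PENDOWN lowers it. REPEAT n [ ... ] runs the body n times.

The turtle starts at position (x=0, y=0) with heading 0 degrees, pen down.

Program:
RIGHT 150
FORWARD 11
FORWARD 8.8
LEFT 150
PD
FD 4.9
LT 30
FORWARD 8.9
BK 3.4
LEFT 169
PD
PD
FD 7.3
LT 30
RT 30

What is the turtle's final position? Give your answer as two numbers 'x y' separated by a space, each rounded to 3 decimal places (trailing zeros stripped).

Executing turtle program step by step:
Start: pos=(0,0), heading=0, pen down
RT 150: heading 0 -> 210
FD 11: (0,0) -> (-9.526,-5.5) [heading=210, draw]
FD 8.8: (-9.526,-5.5) -> (-17.147,-9.9) [heading=210, draw]
LT 150: heading 210 -> 0
PD: pen down
FD 4.9: (-17.147,-9.9) -> (-12.247,-9.9) [heading=0, draw]
LT 30: heading 0 -> 30
FD 8.9: (-12.247,-9.9) -> (-4.54,-5.45) [heading=30, draw]
BK 3.4: (-4.54,-5.45) -> (-7.484,-7.15) [heading=30, draw]
LT 169: heading 30 -> 199
PD: pen down
PD: pen down
FD 7.3: (-7.484,-7.15) -> (-14.386,-9.527) [heading=199, draw]
LT 30: heading 199 -> 229
RT 30: heading 229 -> 199
Final: pos=(-14.386,-9.527), heading=199, 6 segment(s) drawn

Answer: -14.386 -9.527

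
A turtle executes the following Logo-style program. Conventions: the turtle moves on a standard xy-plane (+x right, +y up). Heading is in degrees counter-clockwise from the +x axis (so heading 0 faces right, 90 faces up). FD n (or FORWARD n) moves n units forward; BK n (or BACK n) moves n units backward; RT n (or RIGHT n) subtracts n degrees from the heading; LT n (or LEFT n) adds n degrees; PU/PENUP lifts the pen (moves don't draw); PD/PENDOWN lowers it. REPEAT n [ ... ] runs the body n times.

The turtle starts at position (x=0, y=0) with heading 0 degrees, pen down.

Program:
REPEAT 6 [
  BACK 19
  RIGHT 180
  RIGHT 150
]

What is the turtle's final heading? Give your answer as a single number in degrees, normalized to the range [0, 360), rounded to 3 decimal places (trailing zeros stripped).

Answer: 180

Derivation:
Executing turtle program step by step:
Start: pos=(0,0), heading=0, pen down
REPEAT 6 [
  -- iteration 1/6 --
  BK 19: (0,0) -> (-19,0) [heading=0, draw]
  RT 180: heading 0 -> 180
  RT 150: heading 180 -> 30
  -- iteration 2/6 --
  BK 19: (-19,0) -> (-35.454,-9.5) [heading=30, draw]
  RT 180: heading 30 -> 210
  RT 150: heading 210 -> 60
  -- iteration 3/6 --
  BK 19: (-35.454,-9.5) -> (-44.954,-25.954) [heading=60, draw]
  RT 180: heading 60 -> 240
  RT 150: heading 240 -> 90
  -- iteration 4/6 --
  BK 19: (-44.954,-25.954) -> (-44.954,-44.954) [heading=90, draw]
  RT 180: heading 90 -> 270
  RT 150: heading 270 -> 120
  -- iteration 5/6 --
  BK 19: (-44.954,-44.954) -> (-35.454,-61.409) [heading=120, draw]
  RT 180: heading 120 -> 300
  RT 150: heading 300 -> 150
  -- iteration 6/6 --
  BK 19: (-35.454,-61.409) -> (-19,-70.909) [heading=150, draw]
  RT 180: heading 150 -> 330
  RT 150: heading 330 -> 180
]
Final: pos=(-19,-70.909), heading=180, 6 segment(s) drawn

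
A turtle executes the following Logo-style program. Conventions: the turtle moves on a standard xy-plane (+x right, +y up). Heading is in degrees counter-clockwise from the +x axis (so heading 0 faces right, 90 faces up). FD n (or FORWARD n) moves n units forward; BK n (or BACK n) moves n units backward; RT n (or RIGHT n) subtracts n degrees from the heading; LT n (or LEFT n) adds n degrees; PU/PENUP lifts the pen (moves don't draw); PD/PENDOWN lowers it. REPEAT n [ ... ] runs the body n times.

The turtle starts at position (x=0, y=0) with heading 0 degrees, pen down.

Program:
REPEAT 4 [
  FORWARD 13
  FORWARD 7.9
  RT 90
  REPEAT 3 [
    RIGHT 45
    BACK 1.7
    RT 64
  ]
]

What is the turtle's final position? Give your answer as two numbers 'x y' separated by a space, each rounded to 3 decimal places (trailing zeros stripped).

Executing turtle program step by step:
Start: pos=(0,0), heading=0, pen down
REPEAT 4 [
  -- iteration 1/4 --
  FD 13: (0,0) -> (13,0) [heading=0, draw]
  FD 7.9: (13,0) -> (20.9,0) [heading=0, draw]
  RT 90: heading 0 -> 270
  REPEAT 3 [
    -- iteration 1/3 --
    RT 45: heading 270 -> 225
    BK 1.7: (20.9,0) -> (22.102,1.202) [heading=225, draw]
    RT 64: heading 225 -> 161
    -- iteration 2/3 --
    RT 45: heading 161 -> 116
    BK 1.7: (22.102,1.202) -> (22.847,-0.326) [heading=116, draw]
    RT 64: heading 116 -> 52
    -- iteration 3/3 --
    RT 45: heading 52 -> 7
    BK 1.7: (22.847,-0.326) -> (21.16,-0.533) [heading=7, draw]
    RT 64: heading 7 -> 303
  ]
  -- iteration 2/4 --
  FD 13: (21.16,-0.533) -> (28.24,-11.436) [heading=303, draw]
  FD 7.9: (28.24,-11.436) -> (32.543,-18.061) [heading=303, draw]
  RT 90: heading 303 -> 213
  REPEAT 3 [
    -- iteration 1/3 --
    RT 45: heading 213 -> 168
    BK 1.7: (32.543,-18.061) -> (34.206,-18.415) [heading=168, draw]
    RT 64: heading 168 -> 104
    -- iteration 2/3 --
    RT 45: heading 104 -> 59
    BK 1.7: (34.206,-18.415) -> (33.33,-19.872) [heading=59, draw]
    RT 64: heading 59 -> 355
    -- iteration 3/3 --
    RT 45: heading 355 -> 310
    BK 1.7: (33.33,-19.872) -> (32.237,-18.57) [heading=310, draw]
    RT 64: heading 310 -> 246
  ]
  -- iteration 3/4 --
  FD 13: (32.237,-18.57) -> (26.95,-30.446) [heading=246, draw]
  FD 7.9: (26.95,-30.446) -> (23.737,-37.663) [heading=246, draw]
  RT 90: heading 246 -> 156
  REPEAT 3 [
    -- iteration 1/3 --
    RT 45: heading 156 -> 111
    BK 1.7: (23.737,-37.663) -> (24.346,-39.25) [heading=111, draw]
    RT 64: heading 111 -> 47
    -- iteration 2/3 --
    RT 45: heading 47 -> 2
    BK 1.7: (24.346,-39.25) -> (22.647,-39.309) [heading=2, draw]
    RT 64: heading 2 -> 298
    -- iteration 3/3 --
    RT 45: heading 298 -> 253
    BK 1.7: (22.647,-39.309) -> (23.144,-37.683) [heading=253, draw]
    RT 64: heading 253 -> 189
  ]
  -- iteration 4/4 --
  FD 13: (23.144,-37.683) -> (10.304,-39.717) [heading=189, draw]
  FD 7.9: (10.304,-39.717) -> (2.501,-40.953) [heading=189, draw]
  RT 90: heading 189 -> 99
  REPEAT 3 [
    -- iteration 1/3 --
    RT 45: heading 99 -> 54
    BK 1.7: (2.501,-40.953) -> (1.502,-42.328) [heading=54, draw]
    RT 64: heading 54 -> 350
    -- iteration 2/3 --
    RT 45: heading 350 -> 305
    BK 1.7: (1.502,-42.328) -> (0.527,-40.936) [heading=305, draw]
    RT 64: heading 305 -> 241
    -- iteration 3/3 --
    RT 45: heading 241 -> 196
    BK 1.7: (0.527,-40.936) -> (2.161,-40.467) [heading=196, draw]
    RT 64: heading 196 -> 132
  ]
]
Final: pos=(2.161,-40.467), heading=132, 20 segment(s) drawn

Answer: 2.161 -40.467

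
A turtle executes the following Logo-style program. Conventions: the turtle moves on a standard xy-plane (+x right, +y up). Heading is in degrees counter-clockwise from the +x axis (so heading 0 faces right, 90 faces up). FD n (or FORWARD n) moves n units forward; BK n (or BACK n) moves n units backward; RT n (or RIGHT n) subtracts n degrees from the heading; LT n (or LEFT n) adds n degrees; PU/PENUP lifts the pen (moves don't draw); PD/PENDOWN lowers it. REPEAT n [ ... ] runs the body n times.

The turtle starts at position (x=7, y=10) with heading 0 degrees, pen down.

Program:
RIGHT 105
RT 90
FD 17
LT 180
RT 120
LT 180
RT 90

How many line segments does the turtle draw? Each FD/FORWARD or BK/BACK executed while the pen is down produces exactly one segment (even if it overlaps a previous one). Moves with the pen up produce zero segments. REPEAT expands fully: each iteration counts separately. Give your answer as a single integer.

Executing turtle program step by step:
Start: pos=(7,10), heading=0, pen down
RT 105: heading 0 -> 255
RT 90: heading 255 -> 165
FD 17: (7,10) -> (-9.421,14.4) [heading=165, draw]
LT 180: heading 165 -> 345
RT 120: heading 345 -> 225
LT 180: heading 225 -> 45
RT 90: heading 45 -> 315
Final: pos=(-9.421,14.4), heading=315, 1 segment(s) drawn
Segments drawn: 1

Answer: 1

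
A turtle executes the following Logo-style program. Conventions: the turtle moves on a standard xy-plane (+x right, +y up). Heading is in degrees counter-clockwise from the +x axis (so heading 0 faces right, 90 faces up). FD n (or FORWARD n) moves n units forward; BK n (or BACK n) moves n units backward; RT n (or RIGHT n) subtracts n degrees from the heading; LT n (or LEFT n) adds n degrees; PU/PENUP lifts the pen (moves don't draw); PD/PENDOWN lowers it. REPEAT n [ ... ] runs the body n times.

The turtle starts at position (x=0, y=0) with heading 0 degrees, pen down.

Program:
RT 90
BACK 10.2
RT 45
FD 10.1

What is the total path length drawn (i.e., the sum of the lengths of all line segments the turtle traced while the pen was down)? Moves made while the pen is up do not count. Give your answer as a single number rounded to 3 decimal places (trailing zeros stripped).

Answer: 20.3

Derivation:
Executing turtle program step by step:
Start: pos=(0,0), heading=0, pen down
RT 90: heading 0 -> 270
BK 10.2: (0,0) -> (0,10.2) [heading=270, draw]
RT 45: heading 270 -> 225
FD 10.1: (0,10.2) -> (-7.142,3.058) [heading=225, draw]
Final: pos=(-7.142,3.058), heading=225, 2 segment(s) drawn

Segment lengths:
  seg 1: (0,0) -> (0,10.2), length = 10.2
  seg 2: (0,10.2) -> (-7.142,3.058), length = 10.1
Total = 20.3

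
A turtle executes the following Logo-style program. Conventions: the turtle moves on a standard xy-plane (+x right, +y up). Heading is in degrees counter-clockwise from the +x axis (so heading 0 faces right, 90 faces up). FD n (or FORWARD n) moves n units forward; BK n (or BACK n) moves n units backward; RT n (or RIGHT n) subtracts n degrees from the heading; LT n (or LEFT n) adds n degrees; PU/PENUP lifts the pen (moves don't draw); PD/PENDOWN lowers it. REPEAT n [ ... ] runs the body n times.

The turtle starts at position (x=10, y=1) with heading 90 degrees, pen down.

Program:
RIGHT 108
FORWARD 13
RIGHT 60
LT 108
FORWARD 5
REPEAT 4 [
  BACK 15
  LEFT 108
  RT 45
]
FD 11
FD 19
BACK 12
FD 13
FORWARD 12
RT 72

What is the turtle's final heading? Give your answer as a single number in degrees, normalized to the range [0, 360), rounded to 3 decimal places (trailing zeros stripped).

Answer: 210

Derivation:
Executing turtle program step by step:
Start: pos=(10,1), heading=90, pen down
RT 108: heading 90 -> 342
FD 13: (10,1) -> (22.364,-3.017) [heading=342, draw]
RT 60: heading 342 -> 282
LT 108: heading 282 -> 30
FD 5: (22.364,-3.017) -> (26.694,-0.517) [heading=30, draw]
REPEAT 4 [
  -- iteration 1/4 --
  BK 15: (26.694,-0.517) -> (13.703,-8.017) [heading=30, draw]
  LT 108: heading 30 -> 138
  RT 45: heading 138 -> 93
  -- iteration 2/4 --
  BK 15: (13.703,-8.017) -> (14.489,-22.997) [heading=93, draw]
  LT 108: heading 93 -> 201
  RT 45: heading 201 -> 156
  -- iteration 3/4 --
  BK 15: (14.489,-22.997) -> (28.192,-29.098) [heading=156, draw]
  LT 108: heading 156 -> 264
  RT 45: heading 264 -> 219
  -- iteration 4/4 --
  BK 15: (28.192,-29.098) -> (39.849,-19.658) [heading=219, draw]
  LT 108: heading 219 -> 327
  RT 45: heading 327 -> 282
]
FD 11: (39.849,-19.658) -> (42.136,-30.418) [heading=282, draw]
FD 19: (42.136,-30.418) -> (46.086,-49.002) [heading=282, draw]
BK 12: (46.086,-49.002) -> (43.591,-37.265) [heading=282, draw]
FD 13: (43.591,-37.265) -> (46.294,-49.98) [heading=282, draw]
FD 12: (46.294,-49.98) -> (48.789,-61.718) [heading=282, draw]
RT 72: heading 282 -> 210
Final: pos=(48.789,-61.718), heading=210, 11 segment(s) drawn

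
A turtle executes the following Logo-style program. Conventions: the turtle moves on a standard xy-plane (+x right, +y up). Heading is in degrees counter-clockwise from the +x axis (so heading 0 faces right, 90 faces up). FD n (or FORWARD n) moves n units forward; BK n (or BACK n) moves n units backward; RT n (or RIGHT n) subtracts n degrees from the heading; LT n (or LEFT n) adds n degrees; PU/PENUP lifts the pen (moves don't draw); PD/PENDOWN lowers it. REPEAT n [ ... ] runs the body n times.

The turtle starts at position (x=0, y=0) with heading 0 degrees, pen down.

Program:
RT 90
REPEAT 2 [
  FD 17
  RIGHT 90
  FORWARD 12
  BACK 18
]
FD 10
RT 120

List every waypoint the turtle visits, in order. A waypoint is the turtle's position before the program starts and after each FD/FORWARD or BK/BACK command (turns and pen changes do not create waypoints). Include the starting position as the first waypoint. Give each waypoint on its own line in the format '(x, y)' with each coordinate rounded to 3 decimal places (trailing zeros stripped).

Executing turtle program step by step:
Start: pos=(0,0), heading=0, pen down
RT 90: heading 0 -> 270
REPEAT 2 [
  -- iteration 1/2 --
  FD 17: (0,0) -> (0,-17) [heading=270, draw]
  RT 90: heading 270 -> 180
  FD 12: (0,-17) -> (-12,-17) [heading=180, draw]
  BK 18: (-12,-17) -> (6,-17) [heading=180, draw]
  -- iteration 2/2 --
  FD 17: (6,-17) -> (-11,-17) [heading=180, draw]
  RT 90: heading 180 -> 90
  FD 12: (-11,-17) -> (-11,-5) [heading=90, draw]
  BK 18: (-11,-5) -> (-11,-23) [heading=90, draw]
]
FD 10: (-11,-23) -> (-11,-13) [heading=90, draw]
RT 120: heading 90 -> 330
Final: pos=(-11,-13), heading=330, 7 segment(s) drawn
Waypoints (8 total):
(0, 0)
(0, -17)
(-12, -17)
(6, -17)
(-11, -17)
(-11, -5)
(-11, -23)
(-11, -13)

Answer: (0, 0)
(0, -17)
(-12, -17)
(6, -17)
(-11, -17)
(-11, -5)
(-11, -23)
(-11, -13)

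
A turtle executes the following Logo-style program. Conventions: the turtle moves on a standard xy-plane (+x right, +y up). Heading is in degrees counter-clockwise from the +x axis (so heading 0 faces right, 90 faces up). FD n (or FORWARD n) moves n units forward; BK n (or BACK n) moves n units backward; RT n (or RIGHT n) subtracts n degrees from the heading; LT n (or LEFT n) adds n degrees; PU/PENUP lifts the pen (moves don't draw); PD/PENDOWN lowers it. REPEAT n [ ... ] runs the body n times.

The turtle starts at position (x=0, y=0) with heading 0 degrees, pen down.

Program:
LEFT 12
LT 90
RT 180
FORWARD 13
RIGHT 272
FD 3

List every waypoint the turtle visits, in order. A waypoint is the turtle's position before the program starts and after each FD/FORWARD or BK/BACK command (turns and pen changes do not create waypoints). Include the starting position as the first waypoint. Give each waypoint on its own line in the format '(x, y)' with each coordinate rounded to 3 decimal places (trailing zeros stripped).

Answer: (0, 0)
(2.703, -12.716)
(5.657, -12.195)

Derivation:
Executing turtle program step by step:
Start: pos=(0,0), heading=0, pen down
LT 12: heading 0 -> 12
LT 90: heading 12 -> 102
RT 180: heading 102 -> 282
FD 13: (0,0) -> (2.703,-12.716) [heading=282, draw]
RT 272: heading 282 -> 10
FD 3: (2.703,-12.716) -> (5.657,-12.195) [heading=10, draw]
Final: pos=(5.657,-12.195), heading=10, 2 segment(s) drawn
Waypoints (3 total):
(0, 0)
(2.703, -12.716)
(5.657, -12.195)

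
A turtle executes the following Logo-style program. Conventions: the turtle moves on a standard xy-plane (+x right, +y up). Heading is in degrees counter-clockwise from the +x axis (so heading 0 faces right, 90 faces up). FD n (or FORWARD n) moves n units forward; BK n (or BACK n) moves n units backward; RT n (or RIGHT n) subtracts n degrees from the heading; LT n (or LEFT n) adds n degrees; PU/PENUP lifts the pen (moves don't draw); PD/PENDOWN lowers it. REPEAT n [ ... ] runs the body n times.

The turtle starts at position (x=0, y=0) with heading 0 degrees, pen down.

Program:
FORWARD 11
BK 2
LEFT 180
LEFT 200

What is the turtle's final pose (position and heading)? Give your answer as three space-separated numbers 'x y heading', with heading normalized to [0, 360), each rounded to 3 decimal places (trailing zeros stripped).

Answer: 9 0 20

Derivation:
Executing turtle program step by step:
Start: pos=(0,0), heading=0, pen down
FD 11: (0,0) -> (11,0) [heading=0, draw]
BK 2: (11,0) -> (9,0) [heading=0, draw]
LT 180: heading 0 -> 180
LT 200: heading 180 -> 20
Final: pos=(9,0), heading=20, 2 segment(s) drawn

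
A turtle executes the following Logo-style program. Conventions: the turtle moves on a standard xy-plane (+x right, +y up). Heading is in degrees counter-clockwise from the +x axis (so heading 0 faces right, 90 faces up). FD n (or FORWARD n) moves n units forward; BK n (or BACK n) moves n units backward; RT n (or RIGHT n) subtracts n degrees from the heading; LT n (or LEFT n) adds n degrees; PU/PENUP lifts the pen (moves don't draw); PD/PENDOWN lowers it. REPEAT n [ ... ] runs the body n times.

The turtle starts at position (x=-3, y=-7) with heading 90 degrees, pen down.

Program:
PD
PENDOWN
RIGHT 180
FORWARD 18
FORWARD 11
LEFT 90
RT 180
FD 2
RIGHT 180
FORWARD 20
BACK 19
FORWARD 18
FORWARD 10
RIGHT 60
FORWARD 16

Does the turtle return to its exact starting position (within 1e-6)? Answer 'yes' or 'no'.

Executing turtle program step by step:
Start: pos=(-3,-7), heading=90, pen down
PD: pen down
PD: pen down
RT 180: heading 90 -> 270
FD 18: (-3,-7) -> (-3,-25) [heading=270, draw]
FD 11: (-3,-25) -> (-3,-36) [heading=270, draw]
LT 90: heading 270 -> 0
RT 180: heading 0 -> 180
FD 2: (-3,-36) -> (-5,-36) [heading=180, draw]
RT 180: heading 180 -> 0
FD 20: (-5,-36) -> (15,-36) [heading=0, draw]
BK 19: (15,-36) -> (-4,-36) [heading=0, draw]
FD 18: (-4,-36) -> (14,-36) [heading=0, draw]
FD 10: (14,-36) -> (24,-36) [heading=0, draw]
RT 60: heading 0 -> 300
FD 16: (24,-36) -> (32,-49.856) [heading=300, draw]
Final: pos=(32,-49.856), heading=300, 8 segment(s) drawn

Start position: (-3, -7)
Final position: (32, -49.856)
Distance = 55.332; >= 1e-6 -> NOT closed

Answer: no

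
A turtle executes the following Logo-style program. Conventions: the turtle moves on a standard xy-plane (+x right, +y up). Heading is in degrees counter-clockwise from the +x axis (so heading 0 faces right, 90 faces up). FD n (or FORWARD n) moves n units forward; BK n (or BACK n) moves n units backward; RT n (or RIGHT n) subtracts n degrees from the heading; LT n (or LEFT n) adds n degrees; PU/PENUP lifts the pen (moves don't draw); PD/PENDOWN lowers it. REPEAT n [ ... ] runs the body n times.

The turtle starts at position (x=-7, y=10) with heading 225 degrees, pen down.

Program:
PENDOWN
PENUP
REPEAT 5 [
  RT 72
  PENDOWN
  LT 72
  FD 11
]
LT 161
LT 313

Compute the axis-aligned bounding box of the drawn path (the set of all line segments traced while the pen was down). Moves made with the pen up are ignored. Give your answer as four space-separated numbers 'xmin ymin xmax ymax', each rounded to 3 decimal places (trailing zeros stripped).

Executing turtle program step by step:
Start: pos=(-7,10), heading=225, pen down
PD: pen down
PU: pen up
REPEAT 5 [
  -- iteration 1/5 --
  RT 72: heading 225 -> 153
  PD: pen down
  LT 72: heading 153 -> 225
  FD 11: (-7,10) -> (-14.778,2.222) [heading=225, draw]
  -- iteration 2/5 --
  RT 72: heading 225 -> 153
  PD: pen down
  LT 72: heading 153 -> 225
  FD 11: (-14.778,2.222) -> (-22.556,-5.556) [heading=225, draw]
  -- iteration 3/5 --
  RT 72: heading 225 -> 153
  PD: pen down
  LT 72: heading 153 -> 225
  FD 11: (-22.556,-5.556) -> (-30.335,-13.335) [heading=225, draw]
  -- iteration 4/5 --
  RT 72: heading 225 -> 153
  PD: pen down
  LT 72: heading 153 -> 225
  FD 11: (-30.335,-13.335) -> (-38.113,-21.113) [heading=225, draw]
  -- iteration 5/5 --
  RT 72: heading 225 -> 153
  PD: pen down
  LT 72: heading 153 -> 225
  FD 11: (-38.113,-21.113) -> (-45.891,-28.891) [heading=225, draw]
]
LT 161: heading 225 -> 26
LT 313: heading 26 -> 339
Final: pos=(-45.891,-28.891), heading=339, 5 segment(s) drawn

Segment endpoints: x in {-45.891, -38.113, -30.335, -22.556, -14.778, -7}, y in {-28.891, -21.113, -13.335, -5.556, 2.222, 10}
xmin=-45.891, ymin=-28.891, xmax=-7, ymax=10

Answer: -45.891 -28.891 -7 10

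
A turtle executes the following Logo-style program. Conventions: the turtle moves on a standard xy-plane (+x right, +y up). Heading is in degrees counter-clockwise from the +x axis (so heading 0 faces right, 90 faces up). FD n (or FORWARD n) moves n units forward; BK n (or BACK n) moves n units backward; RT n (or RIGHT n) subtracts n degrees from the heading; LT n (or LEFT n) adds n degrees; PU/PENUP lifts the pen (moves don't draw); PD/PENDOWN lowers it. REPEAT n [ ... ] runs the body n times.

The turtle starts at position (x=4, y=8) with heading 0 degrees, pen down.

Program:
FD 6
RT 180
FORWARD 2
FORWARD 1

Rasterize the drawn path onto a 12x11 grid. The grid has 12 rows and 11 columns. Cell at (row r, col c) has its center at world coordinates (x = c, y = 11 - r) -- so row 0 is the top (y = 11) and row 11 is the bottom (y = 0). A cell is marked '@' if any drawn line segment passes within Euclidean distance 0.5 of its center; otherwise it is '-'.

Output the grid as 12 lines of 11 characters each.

Answer: -----------
-----------
-----------
----@@@@@@@
-----------
-----------
-----------
-----------
-----------
-----------
-----------
-----------

Derivation:
Segment 0: (4,8) -> (10,8)
Segment 1: (10,8) -> (8,8)
Segment 2: (8,8) -> (7,8)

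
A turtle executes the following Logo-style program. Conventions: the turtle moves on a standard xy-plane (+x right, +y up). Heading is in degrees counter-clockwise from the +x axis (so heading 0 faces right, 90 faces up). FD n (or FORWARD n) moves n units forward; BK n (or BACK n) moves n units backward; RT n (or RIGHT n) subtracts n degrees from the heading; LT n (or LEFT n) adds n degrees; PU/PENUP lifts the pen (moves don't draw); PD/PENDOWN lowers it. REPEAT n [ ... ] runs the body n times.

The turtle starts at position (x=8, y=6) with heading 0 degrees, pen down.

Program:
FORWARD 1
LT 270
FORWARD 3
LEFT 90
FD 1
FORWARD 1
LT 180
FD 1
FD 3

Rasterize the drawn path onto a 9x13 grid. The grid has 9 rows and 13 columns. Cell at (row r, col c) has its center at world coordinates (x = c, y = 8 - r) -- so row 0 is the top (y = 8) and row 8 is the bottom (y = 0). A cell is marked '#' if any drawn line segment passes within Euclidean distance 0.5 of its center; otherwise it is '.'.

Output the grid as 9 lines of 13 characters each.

Segment 0: (8,6) -> (9,6)
Segment 1: (9,6) -> (9,3)
Segment 2: (9,3) -> (10,3)
Segment 3: (10,3) -> (11,3)
Segment 4: (11,3) -> (10,3)
Segment 5: (10,3) -> (7,3)

Answer: .............
.............
........##...
.........#...
.........#...
.......#####.
.............
.............
.............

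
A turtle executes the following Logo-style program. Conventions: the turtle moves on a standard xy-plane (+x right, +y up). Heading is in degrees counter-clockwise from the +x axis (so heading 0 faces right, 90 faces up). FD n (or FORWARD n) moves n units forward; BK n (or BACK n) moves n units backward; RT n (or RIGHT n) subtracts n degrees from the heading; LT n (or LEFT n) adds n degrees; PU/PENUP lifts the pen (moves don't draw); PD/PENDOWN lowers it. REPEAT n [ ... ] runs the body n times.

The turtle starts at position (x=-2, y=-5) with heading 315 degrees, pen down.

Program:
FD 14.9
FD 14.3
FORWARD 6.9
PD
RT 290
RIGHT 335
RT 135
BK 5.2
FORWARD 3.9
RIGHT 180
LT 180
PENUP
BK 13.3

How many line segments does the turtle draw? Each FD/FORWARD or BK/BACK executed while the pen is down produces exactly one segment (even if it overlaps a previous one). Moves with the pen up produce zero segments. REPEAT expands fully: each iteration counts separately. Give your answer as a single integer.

Executing turtle program step by step:
Start: pos=(-2,-5), heading=315, pen down
FD 14.9: (-2,-5) -> (8.536,-15.536) [heading=315, draw]
FD 14.3: (8.536,-15.536) -> (18.648,-25.648) [heading=315, draw]
FD 6.9: (18.648,-25.648) -> (23.527,-30.527) [heading=315, draw]
PD: pen down
RT 290: heading 315 -> 25
RT 335: heading 25 -> 50
RT 135: heading 50 -> 275
BK 5.2: (23.527,-30.527) -> (23.073,-25.346) [heading=275, draw]
FD 3.9: (23.073,-25.346) -> (23.413,-29.232) [heading=275, draw]
RT 180: heading 275 -> 95
LT 180: heading 95 -> 275
PU: pen up
BK 13.3: (23.413,-29.232) -> (22.254,-15.982) [heading=275, move]
Final: pos=(22.254,-15.982), heading=275, 5 segment(s) drawn
Segments drawn: 5

Answer: 5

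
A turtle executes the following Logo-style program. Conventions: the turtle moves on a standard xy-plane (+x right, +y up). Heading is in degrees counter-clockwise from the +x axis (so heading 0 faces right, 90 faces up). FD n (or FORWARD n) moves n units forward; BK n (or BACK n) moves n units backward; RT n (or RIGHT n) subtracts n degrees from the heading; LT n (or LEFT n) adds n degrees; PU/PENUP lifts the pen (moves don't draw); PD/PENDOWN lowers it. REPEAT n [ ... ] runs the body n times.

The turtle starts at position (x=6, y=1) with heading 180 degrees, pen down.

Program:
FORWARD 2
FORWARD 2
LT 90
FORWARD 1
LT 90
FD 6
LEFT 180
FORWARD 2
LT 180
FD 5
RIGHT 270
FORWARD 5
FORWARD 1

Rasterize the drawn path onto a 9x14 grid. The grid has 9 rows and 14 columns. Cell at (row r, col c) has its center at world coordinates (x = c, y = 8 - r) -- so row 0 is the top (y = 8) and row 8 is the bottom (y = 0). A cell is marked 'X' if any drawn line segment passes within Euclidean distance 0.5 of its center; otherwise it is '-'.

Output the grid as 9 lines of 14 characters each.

Answer: --------------
--------------
-----------X--
-----------X--
-----------X--
-----------X--
-----------X--
--XXXXX----X--
--XXXXXXXXXX--

Derivation:
Segment 0: (6,1) -> (4,1)
Segment 1: (4,1) -> (2,1)
Segment 2: (2,1) -> (2,0)
Segment 3: (2,0) -> (8,-0)
Segment 4: (8,-0) -> (6,-0)
Segment 5: (6,-0) -> (11,-0)
Segment 6: (11,-0) -> (11,5)
Segment 7: (11,5) -> (11,6)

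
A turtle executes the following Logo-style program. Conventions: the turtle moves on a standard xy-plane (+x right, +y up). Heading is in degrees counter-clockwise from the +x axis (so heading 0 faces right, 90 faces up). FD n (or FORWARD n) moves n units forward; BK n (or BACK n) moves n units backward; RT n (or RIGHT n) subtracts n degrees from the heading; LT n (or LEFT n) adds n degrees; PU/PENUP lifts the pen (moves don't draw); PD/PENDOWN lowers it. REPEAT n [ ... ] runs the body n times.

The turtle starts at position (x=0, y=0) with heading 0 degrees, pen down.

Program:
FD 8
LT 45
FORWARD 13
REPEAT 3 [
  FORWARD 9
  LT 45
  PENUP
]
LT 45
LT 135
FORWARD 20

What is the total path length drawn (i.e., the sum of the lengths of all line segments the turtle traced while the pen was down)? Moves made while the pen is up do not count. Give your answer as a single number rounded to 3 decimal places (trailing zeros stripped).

Answer: 30

Derivation:
Executing turtle program step by step:
Start: pos=(0,0), heading=0, pen down
FD 8: (0,0) -> (8,0) [heading=0, draw]
LT 45: heading 0 -> 45
FD 13: (8,0) -> (17.192,9.192) [heading=45, draw]
REPEAT 3 [
  -- iteration 1/3 --
  FD 9: (17.192,9.192) -> (23.556,15.556) [heading=45, draw]
  LT 45: heading 45 -> 90
  PU: pen up
  -- iteration 2/3 --
  FD 9: (23.556,15.556) -> (23.556,24.556) [heading=90, move]
  LT 45: heading 90 -> 135
  PU: pen up
  -- iteration 3/3 --
  FD 9: (23.556,24.556) -> (17.192,30.92) [heading=135, move]
  LT 45: heading 135 -> 180
  PU: pen up
]
LT 45: heading 180 -> 225
LT 135: heading 225 -> 0
FD 20: (17.192,30.92) -> (37.192,30.92) [heading=0, move]
Final: pos=(37.192,30.92), heading=0, 3 segment(s) drawn

Segment lengths:
  seg 1: (0,0) -> (8,0), length = 8
  seg 2: (8,0) -> (17.192,9.192), length = 13
  seg 3: (17.192,9.192) -> (23.556,15.556), length = 9
Total = 30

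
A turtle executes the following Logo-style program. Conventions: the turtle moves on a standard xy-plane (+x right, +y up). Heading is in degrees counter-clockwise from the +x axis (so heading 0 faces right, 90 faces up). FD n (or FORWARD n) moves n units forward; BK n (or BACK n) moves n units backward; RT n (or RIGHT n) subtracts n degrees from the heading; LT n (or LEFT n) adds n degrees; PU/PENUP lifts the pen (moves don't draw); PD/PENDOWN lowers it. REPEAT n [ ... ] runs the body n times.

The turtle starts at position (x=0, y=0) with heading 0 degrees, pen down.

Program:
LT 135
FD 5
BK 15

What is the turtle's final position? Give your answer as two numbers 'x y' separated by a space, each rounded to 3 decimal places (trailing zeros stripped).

Executing turtle program step by step:
Start: pos=(0,0), heading=0, pen down
LT 135: heading 0 -> 135
FD 5: (0,0) -> (-3.536,3.536) [heading=135, draw]
BK 15: (-3.536,3.536) -> (7.071,-7.071) [heading=135, draw]
Final: pos=(7.071,-7.071), heading=135, 2 segment(s) drawn

Answer: 7.071 -7.071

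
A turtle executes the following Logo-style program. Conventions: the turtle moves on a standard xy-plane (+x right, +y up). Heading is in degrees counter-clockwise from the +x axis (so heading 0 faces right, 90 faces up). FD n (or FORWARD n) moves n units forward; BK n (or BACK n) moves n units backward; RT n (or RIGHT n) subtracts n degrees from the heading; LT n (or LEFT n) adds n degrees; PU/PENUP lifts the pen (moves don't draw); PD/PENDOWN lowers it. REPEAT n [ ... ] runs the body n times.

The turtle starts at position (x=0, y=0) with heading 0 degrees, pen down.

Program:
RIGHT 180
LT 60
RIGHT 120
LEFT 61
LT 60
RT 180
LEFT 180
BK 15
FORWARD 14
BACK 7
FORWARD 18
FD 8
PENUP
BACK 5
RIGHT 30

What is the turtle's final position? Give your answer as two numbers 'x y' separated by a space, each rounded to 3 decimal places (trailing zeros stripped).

Executing turtle program step by step:
Start: pos=(0,0), heading=0, pen down
RT 180: heading 0 -> 180
LT 60: heading 180 -> 240
RT 120: heading 240 -> 120
LT 61: heading 120 -> 181
LT 60: heading 181 -> 241
RT 180: heading 241 -> 61
LT 180: heading 61 -> 241
BK 15: (0,0) -> (7.272,13.119) [heading=241, draw]
FD 14: (7.272,13.119) -> (0.485,0.875) [heading=241, draw]
BK 7: (0.485,0.875) -> (3.878,6.997) [heading=241, draw]
FD 18: (3.878,6.997) -> (-4.848,-8.746) [heading=241, draw]
FD 8: (-4.848,-8.746) -> (-8.727,-15.743) [heading=241, draw]
PU: pen up
BK 5: (-8.727,-15.743) -> (-6.303,-11.37) [heading=241, move]
RT 30: heading 241 -> 211
Final: pos=(-6.303,-11.37), heading=211, 5 segment(s) drawn

Answer: -6.303 -11.37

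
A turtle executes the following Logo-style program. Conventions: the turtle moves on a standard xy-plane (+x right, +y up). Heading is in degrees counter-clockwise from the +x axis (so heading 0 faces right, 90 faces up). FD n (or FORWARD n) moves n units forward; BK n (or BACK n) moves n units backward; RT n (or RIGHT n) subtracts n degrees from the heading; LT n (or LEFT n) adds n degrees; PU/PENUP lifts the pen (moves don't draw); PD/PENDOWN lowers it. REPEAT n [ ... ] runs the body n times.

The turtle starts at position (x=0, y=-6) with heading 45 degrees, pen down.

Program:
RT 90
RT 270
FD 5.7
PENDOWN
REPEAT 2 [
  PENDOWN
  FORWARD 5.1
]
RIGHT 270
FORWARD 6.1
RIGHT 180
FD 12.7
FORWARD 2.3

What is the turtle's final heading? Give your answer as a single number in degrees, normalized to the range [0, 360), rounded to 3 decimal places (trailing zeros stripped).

Executing turtle program step by step:
Start: pos=(0,-6), heading=45, pen down
RT 90: heading 45 -> 315
RT 270: heading 315 -> 45
FD 5.7: (0,-6) -> (4.031,-1.969) [heading=45, draw]
PD: pen down
REPEAT 2 [
  -- iteration 1/2 --
  PD: pen down
  FD 5.1: (4.031,-1.969) -> (7.637,1.637) [heading=45, draw]
  -- iteration 2/2 --
  PD: pen down
  FD 5.1: (7.637,1.637) -> (11.243,5.243) [heading=45, draw]
]
RT 270: heading 45 -> 135
FD 6.1: (11.243,5.243) -> (6.93,9.556) [heading=135, draw]
RT 180: heading 135 -> 315
FD 12.7: (6.93,9.556) -> (15.91,0.576) [heading=315, draw]
FD 2.3: (15.91,0.576) -> (17.536,-1.05) [heading=315, draw]
Final: pos=(17.536,-1.05), heading=315, 6 segment(s) drawn

Answer: 315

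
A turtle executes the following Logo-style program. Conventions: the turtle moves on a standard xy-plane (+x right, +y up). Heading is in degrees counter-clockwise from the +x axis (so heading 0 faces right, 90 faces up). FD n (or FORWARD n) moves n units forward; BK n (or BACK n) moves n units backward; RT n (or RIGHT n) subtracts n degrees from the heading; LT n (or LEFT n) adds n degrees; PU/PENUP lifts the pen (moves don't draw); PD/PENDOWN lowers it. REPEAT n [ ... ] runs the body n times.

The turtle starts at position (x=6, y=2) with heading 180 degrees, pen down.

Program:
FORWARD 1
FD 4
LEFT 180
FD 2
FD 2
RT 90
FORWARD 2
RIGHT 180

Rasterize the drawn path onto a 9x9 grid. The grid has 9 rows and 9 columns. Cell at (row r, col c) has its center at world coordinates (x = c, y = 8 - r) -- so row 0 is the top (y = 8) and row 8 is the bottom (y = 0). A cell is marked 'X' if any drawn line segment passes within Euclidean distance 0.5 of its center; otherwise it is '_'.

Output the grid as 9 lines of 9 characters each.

Segment 0: (6,2) -> (5,2)
Segment 1: (5,2) -> (1,2)
Segment 2: (1,2) -> (3,2)
Segment 3: (3,2) -> (5,2)
Segment 4: (5,2) -> (5,-0)

Answer: _________
_________
_________
_________
_________
_________
_XXXXXX__
_____X___
_____X___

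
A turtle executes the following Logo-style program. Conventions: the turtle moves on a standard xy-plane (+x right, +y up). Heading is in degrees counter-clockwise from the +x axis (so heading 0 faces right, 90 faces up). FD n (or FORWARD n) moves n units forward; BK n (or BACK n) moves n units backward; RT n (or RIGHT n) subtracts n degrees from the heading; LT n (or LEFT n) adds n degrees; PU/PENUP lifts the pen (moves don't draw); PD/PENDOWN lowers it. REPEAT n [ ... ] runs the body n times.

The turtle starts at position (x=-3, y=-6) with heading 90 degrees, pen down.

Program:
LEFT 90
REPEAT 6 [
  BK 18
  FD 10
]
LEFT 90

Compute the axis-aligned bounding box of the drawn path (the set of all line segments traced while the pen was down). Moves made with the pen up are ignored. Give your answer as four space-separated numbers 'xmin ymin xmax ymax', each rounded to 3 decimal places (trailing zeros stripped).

Executing turtle program step by step:
Start: pos=(-3,-6), heading=90, pen down
LT 90: heading 90 -> 180
REPEAT 6 [
  -- iteration 1/6 --
  BK 18: (-3,-6) -> (15,-6) [heading=180, draw]
  FD 10: (15,-6) -> (5,-6) [heading=180, draw]
  -- iteration 2/6 --
  BK 18: (5,-6) -> (23,-6) [heading=180, draw]
  FD 10: (23,-6) -> (13,-6) [heading=180, draw]
  -- iteration 3/6 --
  BK 18: (13,-6) -> (31,-6) [heading=180, draw]
  FD 10: (31,-6) -> (21,-6) [heading=180, draw]
  -- iteration 4/6 --
  BK 18: (21,-6) -> (39,-6) [heading=180, draw]
  FD 10: (39,-6) -> (29,-6) [heading=180, draw]
  -- iteration 5/6 --
  BK 18: (29,-6) -> (47,-6) [heading=180, draw]
  FD 10: (47,-6) -> (37,-6) [heading=180, draw]
  -- iteration 6/6 --
  BK 18: (37,-6) -> (55,-6) [heading=180, draw]
  FD 10: (55,-6) -> (45,-6) [heading=180, draw]
]
LT 90: heading 180 -> 270
Final: pos=(45,-6), heading=270, 12 segment(s) drawn

Segment endpoints: x in {-3, 5, 13, 15, 21, 23, 29, 31, 37, 39, 45, 47, 55}, y in {-6, -6, -6, -6, -6, -6, -6, -6}
xmin=-3, ymin=-6, xmax=55, ymax=-6

Answer: -3 -6 55 -6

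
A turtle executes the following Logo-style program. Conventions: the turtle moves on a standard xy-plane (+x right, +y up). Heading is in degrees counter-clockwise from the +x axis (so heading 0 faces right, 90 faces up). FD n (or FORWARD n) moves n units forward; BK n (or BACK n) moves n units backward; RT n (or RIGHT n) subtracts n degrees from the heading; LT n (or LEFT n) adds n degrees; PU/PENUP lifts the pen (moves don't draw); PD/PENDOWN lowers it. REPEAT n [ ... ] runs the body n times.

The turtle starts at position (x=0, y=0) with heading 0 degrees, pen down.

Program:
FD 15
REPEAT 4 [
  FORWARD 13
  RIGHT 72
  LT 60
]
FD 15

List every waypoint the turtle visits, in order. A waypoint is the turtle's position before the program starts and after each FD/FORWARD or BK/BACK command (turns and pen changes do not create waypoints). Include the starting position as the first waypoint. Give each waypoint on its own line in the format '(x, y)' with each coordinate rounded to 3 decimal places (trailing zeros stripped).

Executing turtle program step by step:
Start: pos=(0,0), heading=0, pen down
FD 15: (0,0) -> (15,0) [heading=0, draw]
REPEAT 4 [
  -- iteration 1/4 --
  FD 13: (15,0) -> (28,0) [heading=0, draw]
  RT 72: heading 0 -> 288
  LT 60: heading 288 -> 348
  -- iteration 2/4 --
  FD 13: (28,0) -> (40.716,-2.703) [heading=348, draw]
  RT 72: heading 348 -> 276
  LT 60: heading 276 -> 336
  -- iteration 3/4 --
  FD 13: (40.716,-2.703) -> (52.592,-7.99) [heading=336, draw]
  RT 72: heading 336 -> 264
  LT 60: heading 264 -> 324
  -- iteration 4/4 --
  FD 13: (52.592,-7.99) -> (63.109,-15.632) [heading=324, draw]
  RT 72: heading 324 -> 252
  LT 60: heading 252 -> 312
]
FD 15: (63.109,-15.632) -> (73.146,-26.779) [heading=312, draw]
Final: pos=(73.146,-26.779), heading=312, 6 segment(s) drawn
Waypoints (7 total):
(0, 0)
(15, 0)
(28, 0)
(40.716, -2.703)
(52.592, -7.99)
(63.109, -15.632)
(73.146, -26.779)

Answer: (0, 0)
(15, 0)
(28, 0)
(40.716, -2.703)
(52.592, -7.99)
(63.109, -15.632)
(73.146, -26.779)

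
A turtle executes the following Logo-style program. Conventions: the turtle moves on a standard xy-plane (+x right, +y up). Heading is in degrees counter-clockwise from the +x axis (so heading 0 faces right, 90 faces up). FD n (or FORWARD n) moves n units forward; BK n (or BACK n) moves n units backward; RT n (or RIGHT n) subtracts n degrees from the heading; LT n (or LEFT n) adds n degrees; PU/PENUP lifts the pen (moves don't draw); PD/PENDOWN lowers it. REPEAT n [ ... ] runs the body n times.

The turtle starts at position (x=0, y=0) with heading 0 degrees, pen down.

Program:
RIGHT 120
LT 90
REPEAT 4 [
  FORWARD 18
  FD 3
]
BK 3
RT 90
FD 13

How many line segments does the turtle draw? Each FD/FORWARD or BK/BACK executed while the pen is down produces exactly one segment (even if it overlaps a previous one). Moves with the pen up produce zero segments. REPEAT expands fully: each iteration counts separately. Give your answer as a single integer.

Answer: 10

Derivation:
Executing turtle program step by step:
Start: pos=(0,0), heading=0, pen down
RT 120: heading 0 -> 240
LT 90: heading 240 -> 330
REPEAT 4 [
  -- iteration 1/4 --
  FD 18: (0,0) -> (15.588,-9) [heading=330, draw]
  FD 3: (15.588,-9) -> (18.187,-10.5) [heading=330, draw]
  -- iteration 2/4 --
  FD 18: (18.187,-10.5) -> (33.775,-19.5) [heading=330, draw]
  FD 3: (33.775,-19.5) -> (36.373,-21) [heading=330, draw]
  -- iteration 3/4 --
  FD 18: (36.373,-21) -> (51.962,-30) [heading=330, draw]
  FD 3: (51.962,-30) -> (54.56,-31.5) [heading=330, draw]
  -- iteration 4/4 --
  FD 18: (54.56,-31.5) -> (70.148,-40.5) [heading=330, draw]
  FD 3: (70.148,-40.5) -> (72.746,-42) [heading=330, draw]
]
BK 3: (72.746,-42) -> (70.148,-40.5) [heading=330, draw]
RT 90: heading 330 -> 240
FD 13: (70.148,-40.5) -> (63.648,-51.758) [heading=240, draw]
Final: pos=(63.648,-51.758), heading=240, 10 segment(s) drawn
Segments drawn: 10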